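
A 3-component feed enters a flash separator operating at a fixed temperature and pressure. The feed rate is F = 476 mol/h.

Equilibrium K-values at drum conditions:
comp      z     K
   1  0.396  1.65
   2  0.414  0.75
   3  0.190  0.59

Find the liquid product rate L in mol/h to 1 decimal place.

Material balance + equilibrium reduce to Σ zᵢ(Kᵢ−1)/(1+β(Kᵢ−1)) = 0.
Check two-phase: ΣzᵢKᵢ = 1.076 > 1 and Σzᵢ/Kᵢ = 1.114 > 1, so g(0) = 0.076 > 0 and g(1) = -0.114 < 0.
Iterate (Newton) starting at β = 0.33:
  β = 0.330: g = 0.0090, g' = -0.187 → β = 0.378
  β = 0.378: g = 0.0001, g' = -0.184 → β = 0.379
Converged at β = 0.379.
Then V = β·F = 0.3788·476 = 180.3 mol/h and L = F − V = 295.7 mol/h.

L = 295.7 mol/h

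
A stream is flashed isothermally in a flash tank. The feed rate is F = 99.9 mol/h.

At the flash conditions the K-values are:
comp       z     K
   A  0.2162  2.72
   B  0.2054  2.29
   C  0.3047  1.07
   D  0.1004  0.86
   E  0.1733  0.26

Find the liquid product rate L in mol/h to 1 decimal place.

Newton–Raphson from V/F = 0.5:
  V/F = 0.5000: g = 0.16294, g' = -0.5540 → V/F = 0.7941
  V/F = 0.7941: g = -0.01855, g' = -0.7596 → V/F = 0.7697
  V/F = 0.7697: g = -0.00049, g' = -0.7206 → V/F = 0.7690
Converged at V/F = 0.7690.
Then V = V/F·F = 0.7690·99.9 = 76.8 mol/h and L = F − V = 23.1 mol/h.

L = 23.1 mol/h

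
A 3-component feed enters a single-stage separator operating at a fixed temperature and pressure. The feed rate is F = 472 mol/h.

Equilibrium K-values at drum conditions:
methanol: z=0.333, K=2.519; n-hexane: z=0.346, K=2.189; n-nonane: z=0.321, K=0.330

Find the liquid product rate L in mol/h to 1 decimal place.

L = 106.7 mol/h

Rachford–Rice: g(β) = Σ zᵢ(Kᵢ−1)/(1+β(Kᵢ−1)) = 0.
Check two-phase: ΣzᵢKᵢ = 1.702 > 1 and Σzᵢ/Kᵢ = 1.263 > 1, so g(0) = 0.702 > 0 and g(1) = -0.263 < 0.
Newton iteration, β⁰ = 0.5:
  β = 0.500: g = 0.2221, g' = -0.766 → β = 0.790
  β = 0.790: g = -0.0146, g' = -0.939 → β = 0.774
Converged at β = 0.774.
Then V = β·F = 0.7740·472 = 365.3 mol/h and L = F − V = 106.7 mol/h.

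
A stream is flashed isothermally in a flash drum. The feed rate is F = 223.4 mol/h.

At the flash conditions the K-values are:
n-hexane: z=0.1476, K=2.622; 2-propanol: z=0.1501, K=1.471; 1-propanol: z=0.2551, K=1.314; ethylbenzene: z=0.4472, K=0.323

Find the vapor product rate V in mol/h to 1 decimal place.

V = 32.8 mol/h

Material balance + equilibrium reduce to Σ zᵢ(Kᵢ−1)/(1+ψ(Kᵢ−1)) = 0.
Feasibility: ΣzᵢKᵢ = 1.0875, Σzᵢ/Kᵢ = 1.7370 — both > 1, two phases present.
Iterate (Newton) starting at ψ = 0.5:
  ψ = 0.5000: g = -0.19903, g' = -0.6274 → ψ = 0.1828
  ψ = 0.1828: g = -0.02000, g' = -0.5487 → ψ = 0.1463
  ψ = 0.1463: g = 0.00016, g' = -0.5583 → ψ = 0.1466
Converged at ψ = 0.1466.
Then V = ψ·F = 0.1466·223.4 = 32.8 mol/h and L = F − V = 190.6 mol/h.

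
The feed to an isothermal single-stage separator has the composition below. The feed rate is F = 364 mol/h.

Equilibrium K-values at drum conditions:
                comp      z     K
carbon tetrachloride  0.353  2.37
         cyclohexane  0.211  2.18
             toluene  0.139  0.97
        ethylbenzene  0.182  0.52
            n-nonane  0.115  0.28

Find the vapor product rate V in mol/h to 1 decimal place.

V = 300.5 mol/h

Rachford–Rice: g(β) = Σ zᵢ(Kᵢ−1)/(1+β(Kᵢ−1)) = 0.
g(0) = ΣzᵢKᵢ − 1 = 0.558 and g(1) = 1 − Σzᵢ/Kᵢ = -0.150, so a root lies in (0, 1).
Iterate (Newton) starting at β = 0.5:
  β = 0.500: g = 0.1950, g' = -0.568 → β = 0.843
  β = 0.843: g = -0.0128, g' = -0.722 → β = 0.826
  β = 0.826: g = -0.0002, g' = -0.699 → β = 0.825
Converged at β = 0.825.
Then V = β·F = 0.8255·364 = 300.5 mol/h and L = F − V = 63.5 mol/h.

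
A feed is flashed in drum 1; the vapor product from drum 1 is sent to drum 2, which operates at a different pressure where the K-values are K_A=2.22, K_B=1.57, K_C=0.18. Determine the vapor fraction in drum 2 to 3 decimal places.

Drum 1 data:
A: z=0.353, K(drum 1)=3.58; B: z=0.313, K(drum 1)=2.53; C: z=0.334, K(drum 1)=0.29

Drum 1:
Material balance + equilibrium reduce to Σ zᵢ(Kᵢ−1)/(1+ψ₁(Kᵢ−1)) = 0.
g(0) = ΣzᵢKᵢ − 1 = 1.152 and g(1) = 1 − Σzᵢ/Kᵢ = -0.374, so a root lies in (0, 1).
Newton iteration, ψ₁⁰ = 0.5:
  ψ₁ = 0.500: g = 0.3014, g' = -1.088 → ψ₁ = 0.777
  ψ₁ = 0.777: g = -0.0070, g' = -1.251 → ψ₁ = 0.771
Converged at ψ₁ = 0.771.
Drum-1 compositions:
  A: x = 0.118, y = 0.423
  B: x = 0.144, y = 0.363
  C: x = 0.738, y = 0.214
Drum-2 feed = drum-1 vapor: z₂ = (0.4226, 0.3632, 0.2141).
Drum 2:
Material balance + equilibrium reduce to Σ zᵢ(Kᵢ−1)/(1+ψ₂(Kᵢ−1)) = 0.
Check two-phase: ΣzᵢKᵢ = 1.547 > 1 and Σzᵢ/Kᵢ = 1.611 > 1, so g(0) = 0.547 > 0 and g(1) = -0.611 < 0.
Newton–Raphson from ψ₂ = 0.5:
  ψ₂ = 0.500: g = 0.1838, g' = -0.728 → ψ₂ = 0.753
  ψ₂ = 0.753: g = -0.0448, g' = -1.211 → ψ₂ = 0.716
  ψ₂ = 0.716: g = -0.0025, g' = -1.082 → ψ₂ = 0.713
Converged at ψ₂ = 0.713.
  A: x = 0.226, y = 0.502
  B: x = 0.258, y = 0.405
  C: x = 0.516, y = 0.093

V/F (drum 2) = 0.713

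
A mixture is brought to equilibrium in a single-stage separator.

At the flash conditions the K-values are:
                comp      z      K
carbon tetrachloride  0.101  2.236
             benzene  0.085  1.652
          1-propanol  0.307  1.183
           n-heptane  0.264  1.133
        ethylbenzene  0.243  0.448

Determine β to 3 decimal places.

Let β = V/F and solve Σ zᵢ(Kᵢ−1)/(1+β(Kᵢ−1)) = 0.
g(0) = ΣzᵢKᵢ − 1 = 0.137 and g(1) = 1 − Σzᵢ/Kᵢ = -0.132, so a root lies in (0, 1).
Iterate (Newton) starting at β = 0.52:
  β = 0.520: g = 0.0134, g' = -0.236 → β = 0.577
  β = 0.577: g = -0.0002, g' = -0.243 → β = 0.576
Converged at β = 0.576.

β = 0.576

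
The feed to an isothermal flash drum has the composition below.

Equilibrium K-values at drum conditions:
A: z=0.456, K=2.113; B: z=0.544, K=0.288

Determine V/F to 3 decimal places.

Material balance + equilibrium reduce to Σ zᵢ(Kᵢ−1)/(1+V/F(Kᵢ−1)) = 0.
g(0) = ΣzᵢKᵢ − 1 = 0.120 and g(1) = 1 − Σzᵢ/Kᵢ = -1.105, so a root lies in (0, 1).
Iterate (Newton) starting at V/F = 0.63:
  V/F = 0.630: g = -0.4041, g' = -1.102 → V/F = 0.263
  V/F = 0.263: g = -0.0842, g' = -0.756 → V/F = 0.152
Converged at V/F = 0.152.

V/F = 0.152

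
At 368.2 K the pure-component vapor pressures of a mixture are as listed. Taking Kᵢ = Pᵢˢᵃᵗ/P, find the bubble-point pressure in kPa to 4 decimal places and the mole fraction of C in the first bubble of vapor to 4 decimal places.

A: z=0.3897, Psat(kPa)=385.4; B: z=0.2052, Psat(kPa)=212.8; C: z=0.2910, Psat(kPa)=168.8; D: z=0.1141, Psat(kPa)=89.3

Pbub = 253.1669 kPa, y_C = 0.1940

At the bubble point ψ → 0, so ΣzᵢKᵢ = 1 with Kᵢ = Pᵢˢᵃᵗ/P ⇒ P = ΣzᵢPᵢˢᵃᵗ.
P = 0.3897·385.4 + 0.2052·212.8 + 0.2910·168.8 + 0.1141·89.3 = 253.1669 kPa
yᵢ = zᵢPᵢˢᵃᵗ/P ⇒ y_C = 0.2910·168.8/253.1669 = 0.1940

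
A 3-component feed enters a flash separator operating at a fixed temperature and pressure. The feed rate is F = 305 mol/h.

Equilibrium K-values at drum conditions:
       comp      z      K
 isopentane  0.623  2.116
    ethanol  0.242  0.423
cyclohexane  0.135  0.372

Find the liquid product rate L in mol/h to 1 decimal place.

L = 89.2 mol/h

Material balance + equilibrium reduce to Σ zᵢ(Kᵢ−1)/(1+V/F(Kᵢ−1)) = 0.
Feasibility: ΣzᵢKᵢ = 1.471, Σzᵢ/Kᵢ = 1.229 — both > 1, two phases present.
Iterate (Newton) starting at V/F = 0.47:
  V/F = 0.470: g = 0.1442, g' = -0.593 → V/F = 0.713
  V/F = 0.713: g = -0.0037, g' = -0.648 → V/F = 0.707
Converged at V/F = 0.707.
Then V = V/F·F = 0.7075·305 = 215.8 mol/h and L = F − V = 89.2 mol/h.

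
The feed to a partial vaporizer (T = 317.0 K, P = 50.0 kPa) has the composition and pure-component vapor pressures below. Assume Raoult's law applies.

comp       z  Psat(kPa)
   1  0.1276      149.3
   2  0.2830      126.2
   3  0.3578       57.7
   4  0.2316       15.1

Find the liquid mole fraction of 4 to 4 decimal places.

Raoult's law: Kᵢ = Pᵢˢᵃᵗ/P = Pᵢˢᵃᵗ/50.0.
  K_1 = 149.3/50.0 = 2.986000, K_2 = 126.2/50.0 = 2.524000, K_3 = 57.7/50.0 = 1.154000, K_4 = 15.1/50.0 = 0.302000
Material balance + equilibrium reduce to Σ zᵢ(Kᵢ−1)/(1+ψ(Kᵢ−1)) = 0.
Check two-phase: ΣzᵢKᵢ = 1.5781 > 1 and Σzᵢ/Kᵢ = 1.2318 > 1, so g(0) = 0.5782 > 0 and g(1) = -0.2318 < 0.
Newton iteration, ψ⁰ = 0.5:
  ψ = 0.5000: g = 0.17477, g' = -0.6120 → ψ = 0.7856
  ψ = 0.7856: g = -0.01348, g' = -0.7728 → ψ = 0.7681
  ψ = 0.7681: g = -0.00021, g' = -0.7496 → ψ = 0.7679
Converged at ψ = 0.7679.
Compositions from xᵢ = zᵢ/(1+ψ(Kᵢ−1)), yᵢ = Kᵢxᵢ:
  1: x = 0.0505, y = 0.1509
  2: x = 0.1304, y = 0.3291
  3: x = 0.3200, y = 0.3692
  4: x = 0.4991, y = 0.1507

x_4 = 0.4991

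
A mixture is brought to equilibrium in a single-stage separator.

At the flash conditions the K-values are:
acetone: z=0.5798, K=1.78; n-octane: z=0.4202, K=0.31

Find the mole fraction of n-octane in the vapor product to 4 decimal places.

Rachford–Rice: g(ψ) = Σ zᵢ(Kᵢ−1)/(1+ψ(Kᵢ−1)) = 0.
Feasibility: ΣzᵢKᵢ = 1.1623, Σzᵢ/Kᵢ = 1.6812 — both > 1, two phases present.
Newton–Raphson from ψ = 0.37:
  ψ = 0.3700: g = -0.03838, g' = -0.5732 → ψ = 0.3030
  ψ = 0.3030: g = -0.00081, g' = -0.5506 → ψ = 0.3016
Converged at ψ = 0.3016.
Compositions from xᵢ = zᵢ/(1+ψ(Kᵢ−1)), yᵢ = Kᵢxᵢ:
  acetone: x = 0.4694, y = 0.8355
  n-octane: x = 0.5306, y = 0.1645

y_n-octane = 0.1645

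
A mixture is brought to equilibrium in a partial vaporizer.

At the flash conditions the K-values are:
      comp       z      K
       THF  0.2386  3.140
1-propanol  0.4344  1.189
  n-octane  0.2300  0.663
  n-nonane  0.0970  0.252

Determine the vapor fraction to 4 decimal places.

ψ = 0.7478

Rachford–Rice: g(ψ) = Σ zᵢ(Kᵢ−1)/(1+ψ(Kᵢ−1)) = 0.
g(0) = ΣzᵢKᵢ − 1 = 0.4426 and g(1) = 1 − Σzᵢ/Kᵢ = -0.1732, so a root lies in (0, 1).
Newton–Raphson from ψ = 0.5:
  ψ = 0.5000: g = 0.11256, g' = -0.4442 → ψ = 0.7534
  ψ = 0.7534: g = -0.00278, g' = -0.5038 → ψ = 0.7479
  ψ = 0.7479: g = -0.00001, g' = -0.4998 → ψ = 0.7478
Converged at ψ = 0.7478.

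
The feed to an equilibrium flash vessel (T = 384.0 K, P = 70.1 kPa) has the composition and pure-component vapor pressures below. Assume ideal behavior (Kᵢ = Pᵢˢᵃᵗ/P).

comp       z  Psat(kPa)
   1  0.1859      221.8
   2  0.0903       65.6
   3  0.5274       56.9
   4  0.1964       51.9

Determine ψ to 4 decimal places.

Raoult's law: Kᵢ = Pᵢˢᵃᵗ/P = Pᵢˢᵃᵗ/70.1.
  K_1 = 221.8/70.1 = 3.164051, K_2 = 65.6/70.1 = 0.935806, K_3 = 56.9/70.1 = 0.811698, K_4 = 51.9/70.1 = 0.740371
Rachford–Rice: g(ψ) = Σ zᵢ(Kᵢ−1)/(1+ψ(Kᵢ−1)) = 0.
Check two-phase: ΣzᵢKᵢ = 1.2462 > 1 and Σzᵢ/Kᵢ = 1.0703 > 1, so g(0) = 0.2462 > 0 and g(1) = -0.0703 < 0.
Iterate (Newton) starting at ψ = 0.53:
  ψ = 0.5300: g = 0.01193, g' = -0.2301 → ψ = 0.5818
  ψ = 0.5818: g = 0.00046, g' = -0.2129 → ψ = 0.5840
Converged at ψ = 0.5840.

ψ = 0.5840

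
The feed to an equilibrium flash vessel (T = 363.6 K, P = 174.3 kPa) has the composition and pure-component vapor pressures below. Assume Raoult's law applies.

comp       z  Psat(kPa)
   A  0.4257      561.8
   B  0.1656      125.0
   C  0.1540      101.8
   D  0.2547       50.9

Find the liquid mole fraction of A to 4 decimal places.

x_A = 0.1934

Raoult's law: Kᵢ = Pᵢˢᵃᵗ/P = Pᵢˢᵃᵗ/174.3.
  K_A = 561.8/174.3 = 3.223178, K_B = 125.0/174.3 = 0.717154, K_C = 101.8/174.3 = 0.584050, K_D = 50.9/174.3 = 0.292025
Newton–Raphson from V/F = 0.5:
  V/F = 0.5000: g = 0.03364, g' = -0.8382 → V/F = 0.5401
  V/F = 0.5401: g = 0.00016, g' = -0.8319 → V/F = 0.5403
Converged at V/F = 0.5403.
Compositions from xᵢ = zᵢ/(1+V/F(Kᵢ−1)), yᵢ = Kᵢxᵢ:
  A: x = 0.1934, y = 0.6233
  B: x = 0.1955, y = 0.1402
  C: x = 0.1986, y = 0.1160
  D: x = 0.4125, y = 0.1205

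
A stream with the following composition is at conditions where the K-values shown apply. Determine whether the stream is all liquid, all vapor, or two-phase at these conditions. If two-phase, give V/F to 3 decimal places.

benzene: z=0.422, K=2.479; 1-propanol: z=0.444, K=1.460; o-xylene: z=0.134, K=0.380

all vapor

ΣzᵢKᵢ = 1.745; Σzᵢ/Kᵢ = 0.827.
Since Σzᵢ/Kᵢ < 1 the mixture is above its dew point — single vapor phase.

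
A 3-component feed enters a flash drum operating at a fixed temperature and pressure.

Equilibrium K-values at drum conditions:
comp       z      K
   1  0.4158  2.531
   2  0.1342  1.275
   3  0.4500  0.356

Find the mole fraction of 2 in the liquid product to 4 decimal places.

x_2 = 0.1194

Material balance + equilibrium reduce to Σ zᵢ(Kᵢ−1)/(1+β(Kᵢ−1)) = 0.
Feasibility: ΣzᵢKᵢ = 1.3837, Σzᵢ/Kᵢ = 1.5336 — both > 1, two phases present.
Newton iteration, β⁰ = 0.32:
  β = 0.3200: g = 0.09616, g' = -0.7437 → β = 0.4493
  β = 0.4493: g = 0.00221, g' = -0.7197 → β = 0.4524
Converged at β = 0.4524.
Compositions from xᵢ = zᵢ/(1+β(Kᵢ−1)), yᵢ = Kᵢxᵢ:
  1: x = 0.2457, y = 0.6218
  2: x = 0.1194, y = 0.1522
  3: x = 0.6350, y = 0.2261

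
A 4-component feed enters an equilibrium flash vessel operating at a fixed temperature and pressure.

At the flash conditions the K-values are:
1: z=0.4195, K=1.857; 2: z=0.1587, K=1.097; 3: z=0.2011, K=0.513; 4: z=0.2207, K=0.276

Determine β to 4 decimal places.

Rachford–Rice: g(β) = Σ zᵢ(Kᵢ−1)/(1+β(Kᵢ−1)) = 0.
g(0) = ΣzᵢKᵢ − 1 = 0.1172 and g(1) = 1 − Σzᵢ/Kᵢ = -0.5622, so a root lies in (0, 1).
Iterate (Newton) starting at β = 0.5:
  β = 0.5000: g = -0.11356, g' = -0.5199 → β = 0.2816
  β = 0.2816: g = -0.00960, g' = -0.4479 → β = 0.2602
  β = 0.2602: g = -0.00003, g' = -0.4456 → β = 0.2601
Converged at β = 0.2601.

β = 0.2601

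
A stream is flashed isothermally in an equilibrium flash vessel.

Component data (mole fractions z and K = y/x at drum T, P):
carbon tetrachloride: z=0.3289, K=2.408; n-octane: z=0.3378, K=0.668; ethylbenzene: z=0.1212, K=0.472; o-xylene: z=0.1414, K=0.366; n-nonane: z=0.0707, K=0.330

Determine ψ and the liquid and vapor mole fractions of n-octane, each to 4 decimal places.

ψ = 0.2208, x_n-octane = 0.3645, y_n-octane = 0.2435

Rachford–Rice: g(ψ) = Σ zᵢ(Kᵢ−1)/(1+ψ(Kᵢ−1)) = 0.
g(0) = ΣzᵢKᵢ − 1 = 0.1499 and g(1) = 1 − Σzᵢ/Kᵢ = -0.4996, so a root lies in (0, 1).
Newton–Raphson from ψ = 0.5:
  ψ = 0.5000: g = -0.15214, g' = -0.5341 → ψ = 0.2151
  ψ = 0.2151: g = 0.00331, g' = -0.5898 → ψ = 0.2207
  ψ = 0.2207: g = 0.00001, g' = -0.5867 → ψ = 0.2208
Converged at ψ = 0.2208.
Compositions from xᵢ = zᵢ/(1+ψ(Kᵢ−1)), yᵢ = Kᵢxᵢ:
  carbon tetrachloride: x = 0.2509, y = 0.6042
  n-octane: x = 0.3645, y = 0.2435
  ethylbenzene: x = 0.1372, y = 0.0648
  o-xylene: x = 0.1644, y = 0.0602
  n-nonane: x = 0.0830, y = 0.0274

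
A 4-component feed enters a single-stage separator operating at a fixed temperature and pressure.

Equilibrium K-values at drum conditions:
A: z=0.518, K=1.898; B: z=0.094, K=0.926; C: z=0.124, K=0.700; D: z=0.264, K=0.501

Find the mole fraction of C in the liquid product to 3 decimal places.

x_C = 0.162

Material balance + equilibrium reduce to Σ zᵢ(Kᵢ−1)/(1+V/F(Kᵢ−1)) = 0.
Feasibility: ΣzᵢKᵢ = 1.289, Σzᵢ/Kᵢ = 1.079 — both > 1, two phases present.
Newton–Raphson from V/F = 0.55:
  V/F = 0.550: g = 0.0780, g' = -0.329 → V/F = 0.787
  V/F = 0.787: g = -0.0006, g' = -0.341 → V/F = 0.786
Converged at V/F = 0.786.
Compositions from xᵢ = zᵢ/(1+V/F(Kᵢ−1)), yᵢ = Kᵢxᵢ:
  A: x = 0.304, y = 0.576
  B: x = 0.100, y = 0.092
  C: x = 0.162, y = 0.114
  D: x = 0.434, y = 0.218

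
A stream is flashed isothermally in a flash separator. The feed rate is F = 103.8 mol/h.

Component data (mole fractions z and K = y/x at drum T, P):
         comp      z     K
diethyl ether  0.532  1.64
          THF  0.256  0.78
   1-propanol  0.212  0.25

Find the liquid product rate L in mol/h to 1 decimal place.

L = 67.0 mol/h

Rachford–Rice: g(ψ) = Σ zᵢ(Kᵢ−1)/(1+ψ(Kᵢ−1)) = 0.
g(0) = ΣzᵢKᵢ − 1 = 0.125 and g(1) = 1 − Σzᵢ/Kᵢ = -0.501, so a root lies in (0, 1).
Newton iteration, ψ⁰ = 0.5:
  ψ = 0.500: g = -0.0597, g' = -0.446 → ψ = 0.366
  ψ = 0.366: g = -0.0046, g' = -0.384 → ψ = 0.354
Converged at ψ = 0.354.
Then V = ψ·F = 0.3541·103.8 = 36.8 mol/h and L = F − V = 67.0 mol/h.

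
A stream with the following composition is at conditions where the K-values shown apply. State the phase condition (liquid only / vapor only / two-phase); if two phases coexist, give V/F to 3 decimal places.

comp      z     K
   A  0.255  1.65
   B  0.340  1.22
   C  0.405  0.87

ΣzᵢKᵢ = 1.188; Σzᵢ/Kᵢ = 0.899.
Since Σzᵢ/Kᵢ < 1 the mixture is above its dew point — single vapor phase.

vapor only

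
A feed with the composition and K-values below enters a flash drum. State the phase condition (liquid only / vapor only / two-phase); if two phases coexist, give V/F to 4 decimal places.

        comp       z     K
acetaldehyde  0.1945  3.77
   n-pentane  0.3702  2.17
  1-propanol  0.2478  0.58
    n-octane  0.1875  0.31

two-phase, V/F = 0.7315

ΣzᵢKᵢ = 1.7384; Σzᵢ/Kᵢ = 1.2543.
Both exceed 1, so a two-phase solution exists.
Material balance + equilibrium reduce to Σ zᵢ(Kᵢ−1)/(1+ψ(Kᵢ−1)) = 0.
Newton iteration, ψ⁰ = 0.64:
  ψ = 0.6400: g = 0.06795, g' = -0.7279 → ψ = 0.7334
  ψ = 0.7334: g = -0.00146, g' = -0.7663 → ψ = 0.7315
Converged at ψ = 0.7315.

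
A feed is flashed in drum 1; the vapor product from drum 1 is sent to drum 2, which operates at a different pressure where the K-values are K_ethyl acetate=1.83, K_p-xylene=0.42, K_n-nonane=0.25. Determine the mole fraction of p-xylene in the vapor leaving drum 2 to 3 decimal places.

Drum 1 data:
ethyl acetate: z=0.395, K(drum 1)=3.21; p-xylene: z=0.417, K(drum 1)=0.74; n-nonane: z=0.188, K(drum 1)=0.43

y_p-xylene (drum 2) = 0.173

Drum 1:
Newton–Raphson from ψ₁ = 0.34:
  ψ₁ = 0.340: g = 0.2466, g' = -0.757 → ψ₁ = 0.666
  ψ₁ = 0.666: g = 0.0494, g' = -0.516 → ψ₁ = 0.762
  ψ₁ = 0.762: g = 0.0008, g' = -0.503 → ψ₁ = 0.763
Converged at ψ₁ = 0.763.
Drum-1 compositions:
  ethyl acetate: x = 0.147, y = 0.472
  p-xylene: x = 0.520, y = 0.385
  n-nonane: x = 0.333, y = 0.143
Drum-2 feed = drum-1 vapor: z₂ = (0.4720, 0.3850, 0.1431).
Drum 2:
Newton iteration, ψ₂⁰ = 0.5:
  ψ₂ = 0.500: g = -0.2093, g' = -0.625 → ψ₂ = 0.165
  ψ₂ = 0.165: g = -0.0250, g' = -0.515 → ψ₂ = 0.117
Converged at ψ₂ = 0.117.
  ethyl acetate: x = 0.430, y = 0.787
  p-xylene: x = 0.413, y = 0.173
  n-nonane: x = 0.157, y = 0.039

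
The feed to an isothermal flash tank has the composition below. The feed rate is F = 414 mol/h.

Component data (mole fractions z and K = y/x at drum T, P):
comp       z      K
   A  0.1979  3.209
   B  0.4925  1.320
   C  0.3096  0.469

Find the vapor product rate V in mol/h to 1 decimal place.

Iterate (Newton) starting at β = 0.5:
  β = 0.5000: g = 0.11977, g' = -0.4173 → β = 0.7870
  β = 0.7870: g = 0.00312, g' = -0.4186 → β = 0.7944
Converged at β = 0.7944.
Then V = β·F = 0.7944·414 = 328.9 mol/h and L = F − V = 85.1 mol/h.

V = 328.9 mol/h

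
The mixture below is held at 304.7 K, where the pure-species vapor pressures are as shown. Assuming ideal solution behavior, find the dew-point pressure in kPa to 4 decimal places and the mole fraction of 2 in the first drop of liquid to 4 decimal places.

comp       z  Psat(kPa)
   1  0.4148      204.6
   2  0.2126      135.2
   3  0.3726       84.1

At the dew point ψ → 1, so Σzᵢ/Kᵢ = 1 with Kᵢ = Pᵢˢᵃᵗ/P ⇒ 1/P = Σzᵢ/Pᵢˢᵃᵗ.
1/P = 0.4148/204.6 + 0.2126/135.2 + 0.3726/84.1 = 0.0080303 ⇒ P = 124.5284 kPa
xᵢ = zᵢP/Pᵢˢᵃᵗ ⇒ x_2 = 0.2126·124.5284/135.2 = 0.1958

Pdew = 124.5284 kPa, x_2 = 0.1958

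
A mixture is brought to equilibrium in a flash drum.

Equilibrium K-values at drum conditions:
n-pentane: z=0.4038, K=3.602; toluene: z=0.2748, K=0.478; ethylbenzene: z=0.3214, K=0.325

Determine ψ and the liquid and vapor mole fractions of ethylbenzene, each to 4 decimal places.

Material balance + equilibrium reduce to Σ zᵢ(Kᵢ−1)/(1+ψ(Kᵢ−1)) = 0.
Feasibility: ΣzᵢKᵢ = 1.6903, Σzᵢ/Kᵢ = 1.6759 — both > 1, two phases present.
Newton iteration, ψ⁰ = 0.39:
  ψ = 0.3900: g = 0.04691, g' = -1.0613 → ψ = 0.4342
  ψ = 0.4342: g = 0.00095, g' = -1.0209 → ψ = 0.4351
Converged at ψ = 0.4351.
Compositions from xᵢ = zᵢ/(1+ψ(Kᵢ−1)), yᵢ = Kᵢxᵢ:
  n-pentane: x = 0.1894, y = 0.6821
  toluene: x = 0.3556, y = 0.1700
  ethylbenzene: x = 0.4551, y = 0.1479

ψ = 0.4351, x_ethylbenzene = 0.4551, y_ethylbenzene = 0.1479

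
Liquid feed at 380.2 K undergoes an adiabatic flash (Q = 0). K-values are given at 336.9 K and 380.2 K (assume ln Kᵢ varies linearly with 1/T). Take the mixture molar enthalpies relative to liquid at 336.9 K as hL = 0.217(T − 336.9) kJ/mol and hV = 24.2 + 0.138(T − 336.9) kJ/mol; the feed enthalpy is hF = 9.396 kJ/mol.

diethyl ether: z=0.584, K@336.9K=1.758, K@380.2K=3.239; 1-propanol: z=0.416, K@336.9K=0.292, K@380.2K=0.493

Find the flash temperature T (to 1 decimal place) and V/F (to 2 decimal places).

T = 340.5 K, V/F = 0.36

Adiabatic flash: solve Rachford–Rice at each trial T, then check hF = ψ·hV(T) + (1−ψ)·hL(T).
  T = 336.9 K: K = (1.758, 0.292), RR gives ψ = 0.276, H_out = 6.680 kJ/mol
  T = 380.2 K: K = (3.239, 0.493), RR gives ψ = 0.966, H_out = 29.470 kJ/mol
  T = 358.5 K: K = (2.429, 0.385), RR gives ψ = 0.659, H_out = 19.507 kJ/mol
  T = 347.7 K: K = (2.077, 0.337), RR gives ψ = 0.494, H_out = 13.884 kJ/mol
  T = 342.3 K: K = (1.913, 0.314), RR gives ψ = 0.396, H_out = 10.581 kJ/mol
  T = 339.6 K: K = (1.835, 0.303), RR gives ψ = 0.339, H_out = 8.724 kJ/mol
  T = 341.0 K: K = (1.875, 0.309), RR gives ψ = 0.369, H_out = 9.708 kJ/mol
  T = 340.3 K: K = (1.855, 0.306), RR gives ψ = 0.355, H_out = 9.222 kJ/mol
  T = 340.6 K: K = (1.864, 0.307), RR gives ψ = 0.361, H_out = 9.431 kJ/mol
Linear interpolation between T = 340.3 (H_out = 9.222) and T = 340.6 (H_out = 9.431) on hF = 9.396 gives T ≈ 340.5 K, at which ψ = 0.36.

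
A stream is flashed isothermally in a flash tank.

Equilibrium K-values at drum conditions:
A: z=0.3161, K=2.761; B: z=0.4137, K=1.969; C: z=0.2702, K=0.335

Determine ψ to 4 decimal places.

ψ = 0.8816

Let ψ = V/F and solve Σ zᵢ(Kᵢ−1)/(1+ψ(Kᵢ−1)) = 0.
Feasibility: ΣzᵢKᵢ = 1.7778, Σzᵢ/Kᵢ = 1.1312 — both > 1, two phases present.
Newton iteration, ψ⁰ = 0.51:
  ψ = 0.5100: g = 0.28966, g' = -0.7197 → ψ = 0.9125
  ψ = 0.9125: g = -0.03069, g' = -1.0265 → ψ = 0.8826
  ψ = 0.8826: g = -0.00097, g' = -0.9634 → ψ = 0.8816
Converged at ψ = 0.8816.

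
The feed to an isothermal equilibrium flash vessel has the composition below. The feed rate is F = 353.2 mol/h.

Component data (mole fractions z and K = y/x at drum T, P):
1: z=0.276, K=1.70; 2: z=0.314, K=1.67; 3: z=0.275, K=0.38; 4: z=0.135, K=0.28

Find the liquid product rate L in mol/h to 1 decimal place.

L = 246.2 mol/h

Rachford–Rice: g(ψ) = Σ zᵢ(Kᵢ−1)/(1+ψ(Kᵢ−1)) = 0.
Feasibility: ΣzᵢKᵢ = 1.136, Σzᵢ/Kᵢ = 1.556 — both > 1, two phases present.
Newton–Raphson from ψ = 0.5:
  ψ = 0.500: g = -0.0983, g' = -0.546 → ψ = 0.320
  ψ = 0.320: g = -0.0079, g' = -0.469 → ψ = 0.303
Converged at ψ = 0.303.
Then V = ψ·F = 0.3030·353.2 = 107.0 mol/h and L = F − V = 246.2 mol/h.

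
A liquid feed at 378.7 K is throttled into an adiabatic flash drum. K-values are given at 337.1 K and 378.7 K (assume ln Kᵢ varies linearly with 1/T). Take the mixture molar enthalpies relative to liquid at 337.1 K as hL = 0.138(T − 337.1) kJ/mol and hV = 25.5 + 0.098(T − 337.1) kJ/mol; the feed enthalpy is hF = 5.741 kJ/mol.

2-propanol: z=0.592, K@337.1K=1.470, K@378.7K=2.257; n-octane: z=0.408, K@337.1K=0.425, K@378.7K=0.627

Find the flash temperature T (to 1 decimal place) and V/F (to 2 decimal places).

T = 338.6 K, V/F = 0.22

Adiabatic flash: solve Rachford–Rice at each trial T, then check hF = ψ·hV(T) + (1−ψ)·hL(T).
  T = 337.1 K: K = (1.470, 0.425), RR gives ψ = 0.161, H_out = 4.118 kJ/mol
  T = 378.7 K: K = (2.257, 0.627), RR gives ψ = 1.000, H_out = 29.577 kJ/mol
  T = 357.9 K: K = (1.844, 0.522), RR gives ψ = 0.755, H_out = 21.506 kJ/mol
  T = 347.5 K: K = (1.652, 0.472), RR gives ψ = 0.497, H_out = 13.893 kJ/mol
  T = 342.3 K: K = (1.560, 0.448), RR gives ψ = 0.345, H_out = 9.432 kJ/mol
  T = 339.7 K: K = (1.515, 0.437), RR gives ψ = 0.258, H_out = 6.911 kJ/mol
  T = 338.4 K: K = (1.492, 0.431), RR gives ψ = 0.211, H_out = 5.553 kJ/mol
Linear interpolation between T = 338.4 (H_out = 5.553) and T = 339.7 (H_out = 6.911) on hF = 5.741 gives T ≈ 338.6 K, at which ψ = 0.22.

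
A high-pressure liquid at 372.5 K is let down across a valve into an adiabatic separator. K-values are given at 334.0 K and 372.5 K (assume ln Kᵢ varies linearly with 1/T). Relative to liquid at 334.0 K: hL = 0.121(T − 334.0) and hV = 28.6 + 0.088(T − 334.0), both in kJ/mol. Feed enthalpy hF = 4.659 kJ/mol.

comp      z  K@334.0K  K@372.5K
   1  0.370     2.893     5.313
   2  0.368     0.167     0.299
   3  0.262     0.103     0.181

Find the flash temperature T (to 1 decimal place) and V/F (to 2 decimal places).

Adiabatic flash: solve Rachford–Rice at each trial T, then check hF = ψ·hV(T) + (1−ψ)·hL(T).
  T = 334.0 K: K = (2.893, 0.167, 0.103), RR gives ψ = 0.098, H_out = 2.790 kJ/mol
  T = 372.5 K: K = (5.313, 0.299, 0.181), RR gives ψ = 0.346, H_out = 14.119 kJ/mol
  T = 353.2 K: K = (3.983, 0.227, 0.139), RR gives ψ = 0.245, H_out = 9.184 kJ/mol
  T = 343.6 K: K = (3.410, 0.195, 0.120), RR gives ψ = 0.181, H_out = 6.281 kJ/mol
  T = 338.8 K: K = (3.144, 0.181, 0.111), RR gives ψ = 0.142, H_out = 4.631 kJ/mol
  T = 341.2 K: K = (3.275, 0.188, 0.116), RR gives ψ = 0.162, H_out = 5.477 kJ/mol
Linear interpolation between T = 338.8 (H_out = 4.631) and T = 341.2 (H_out = 5.477) on hF = 4.659 gives T ≈ 338.9 K, at which ψ = 0.14.

T = 338.9 K, V/F = 0.14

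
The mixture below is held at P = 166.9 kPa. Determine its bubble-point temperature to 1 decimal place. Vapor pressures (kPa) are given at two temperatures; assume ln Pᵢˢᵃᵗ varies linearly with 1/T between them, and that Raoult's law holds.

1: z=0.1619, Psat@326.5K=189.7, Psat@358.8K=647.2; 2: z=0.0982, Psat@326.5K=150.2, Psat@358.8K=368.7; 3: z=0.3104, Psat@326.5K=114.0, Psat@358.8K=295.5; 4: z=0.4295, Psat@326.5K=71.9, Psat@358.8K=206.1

T = 338.1 K

Bubble-point temperature: ΣzᵢPᵢˢᵃᵗ(T) = P. Interpolate ln Pᵢˢᵃᵗ = aᵢ + bᵢ/T.
  T = 326.5 K: ΣzᵢPᵢˢᵃᵗ = 111.73 kPa
  T = 358.8 K: ΣzᵢPᵢˢᵃᵗ = 321.23 kPa
  T = 342.6 K: ΣzᵢPᵢˢᵃᵗ = 193.54 kPa
  T = 334.6 K: ΣzᵢPᵢˢᵃᵗ = 148.20 kPa
  T = 338.6 K: ΣzᵢPᵢˢᵃᵗ = 169.61 kPa
  T = 336.6 K: ΣzᵢPᵢˢᵃᵗ = 158.60 kPa
Interpolating between 336.6 K and 338.6 K gives T ≈ 338.1 K.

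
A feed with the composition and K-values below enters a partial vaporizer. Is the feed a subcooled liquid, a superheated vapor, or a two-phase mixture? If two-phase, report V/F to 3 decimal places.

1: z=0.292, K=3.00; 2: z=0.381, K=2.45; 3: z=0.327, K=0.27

ΣzᵢKᵢ = 1.898; Σzᵢ/Kᵢ = 1.464.
Both exceed 1, so a two-phase solution exists.
Newton–Raphson from ψ = 0.5:
  ψ = 0.500: g = 0.2363, g' = -0.993 → ψ = 0.738
  ψ = 0.738: g = -0.0147, g' = -1.196 → ψ = 0.726
Converged at ψ = 0.726.

two-phase, V/F = 0.726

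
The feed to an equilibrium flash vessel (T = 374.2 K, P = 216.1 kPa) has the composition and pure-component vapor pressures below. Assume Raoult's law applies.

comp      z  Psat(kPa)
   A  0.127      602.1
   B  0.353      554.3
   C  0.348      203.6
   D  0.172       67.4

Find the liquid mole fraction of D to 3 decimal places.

x_D = 0.435

Raoult's law: Kᵢ = Pᵢˢᵃᵗ/P = Pᵢˢᵃᵗ/216.1.
  K_A = 602.1/216.1 = 2.78621, K_B = 554.3/216.1 = 2.56502, K_C = 203.6/216.1 = 0.94216, K_D = 67.4/216.1 = 0.31189
Newton–Raphson from ψ = 0.38:
  ψ = 0.380: g = 0.3007, g' = -0.634 → ψ = 0.854
  ψ = 0.854: g = 0.0180, g' = -0.702 → ψ = 0.880
  ψ = 0.880: g = -0.0005, g' = -0.739 → ψ = 0.879
Converged at ψ = 0.879.
Compositions from xᵢ = zᵢ/(1+ψ(Kᵢ−1)), yᵢ = Kᵢxᵢ:
  A: x = 0.049, y = 0.138
  B: x = 0.149, y = 0.381
  C: x = 0.367, y = 0.345
  D: x = 0.435, y = 0.136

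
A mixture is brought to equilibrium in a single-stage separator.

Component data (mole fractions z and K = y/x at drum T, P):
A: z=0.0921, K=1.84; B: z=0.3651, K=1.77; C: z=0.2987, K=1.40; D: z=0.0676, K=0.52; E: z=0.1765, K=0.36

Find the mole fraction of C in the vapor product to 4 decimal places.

Let ψ = V/F and solve Σ zᵢ(Kᵢ−1)/(1+ψ(Kᵢ−1)) = 0.
g(0) = ΣzᵢKᵢ − 1 = 0.3326 and g(1) = 1 − Σzᵢ/Kᵢ = -0.0900, so a root lies in (0, 1).
Newton–Raphson from ψ = 0.5:
  ψ = 0.5000: g = 0.14822, g' = -0.3616 → ψ = 0.9099
  ψ = 0.9099: g = -0.03132, g' = -0.5850 → ψ = 0.8564
  ψ = 0.8564: g = -0.00165, g' = -0.5260 → ψ = 0.8532
Converged at ψ = 0.8532.
Compositions from xᵢ = zᵢ/(1+ψ(Kᵢ−1)), yᵢ = Kᵢxᵢ:
  A: x = 0.0536, y = 0.0987
  B: x = 0.2203, y = 0.3900
  C: x = 0.2227, y = 0.3118
  D: x = 0.1145, y = 0.0595
  E: x = 0.3888, y = 0.1400

y_C = 0.3118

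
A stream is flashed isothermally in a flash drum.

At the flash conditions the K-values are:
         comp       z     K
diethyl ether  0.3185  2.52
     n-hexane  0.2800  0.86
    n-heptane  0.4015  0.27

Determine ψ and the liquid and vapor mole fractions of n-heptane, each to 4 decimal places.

Newton iteration, ψ⁰ = 0.68:
  ψ = 0.6800: g = -0.38726, g' = -1.0283 → ψ = 0.3034
  ψ = 0.3034: g = -0.08609, g' = -0.7037 → ψ = 0.1811
  ψ = 0.1811: g = 0.00169, g' = -0.7424 → ψ = 0.1833
Converged at ψ = 0.1833.
Compositions from xᵢ = zᵢ/(1+ψ(Kᵢ−1)), yᵢ = Kᵢxᵢ:
  diethyl ether: x = 0.2491, y = 0.6277
  n-hexane: x = 0.2874, y = 0.2471
  n-heptane: x = 0.4635, y = 0.1252

ψ = 0.1833, x_n-heptane = 0.4635, y_n-heptane = 0.1252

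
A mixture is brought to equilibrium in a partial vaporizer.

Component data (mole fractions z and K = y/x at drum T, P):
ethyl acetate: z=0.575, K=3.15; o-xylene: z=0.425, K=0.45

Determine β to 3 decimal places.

β = 0.848

Iterate (Newton) starting at β = 0.6:
  β = 0.600: g = 0.1910, g' = -0.793 → β = 0.841
  β = 0.841: g = 0.0055, g' = -0.782 → β = 0.848
Converged at β = 0.848.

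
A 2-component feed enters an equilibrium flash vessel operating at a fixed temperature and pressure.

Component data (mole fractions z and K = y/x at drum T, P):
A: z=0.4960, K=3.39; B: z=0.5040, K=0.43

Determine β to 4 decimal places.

Material balance + equilibrium reduce to Σ zᵢ(Kᵢ−1)/(1+β(Kᵢ−1)) = 0.
Feasibility: ΣzᵢKᵢ = 1.8982, Σzᵢ/Kᵢ = 1.3184 — both > 1, two phases present.
Binary case is linear: z₁(K₁−1)(1+β(K₂−1)) + z₂(K₂−1)(1+β(K₁−1)) = 0
⇒ β = [z₁(K₁−1)+z₂(K₂−1)] / [−(K₁−1)(K₂−1)] = 0.89816/1.36230 = 0.6593

β = 0.6593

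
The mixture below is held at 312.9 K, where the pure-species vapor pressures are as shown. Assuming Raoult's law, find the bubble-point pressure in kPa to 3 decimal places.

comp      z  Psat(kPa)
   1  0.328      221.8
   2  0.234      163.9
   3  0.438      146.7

At the bubble point ψ → 0, so ΣzᵢKᵢ = 1 with Kᵢ = Pᵢˢᵃᵗ/P ⇒ P = ΣzᵢPᵢˢᵃᵗ.
P = 0.328·221.8 + 0.234·163.9 + 0.438·146.7 = 175.358 kPa

Pbub = 175.358 kPa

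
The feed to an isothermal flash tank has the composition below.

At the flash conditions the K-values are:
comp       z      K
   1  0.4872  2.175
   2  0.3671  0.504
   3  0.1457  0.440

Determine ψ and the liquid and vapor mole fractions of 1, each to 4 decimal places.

Rachford–Rice: g(ψ) = Σ zᵢ(Kᵢ−1)/(1+ψ(Kᵢ−1)) = 0.
g(0) = ΣzᵢKᵢ − 1 = 0.3088 and g(1) = 1 − Σzᵢ/Kᵢ = -0.2835, so a root lies in (0, 1).
Newton–Raphson from ψ = 0.5:
  ψ = 0.5000: g = 0.00515, g' = -0.5147 → ψ = 0.5100
Converged at ψ = 0.5100.
Compositions from xᵢ = zᵢ/(1+ψ(Kᵢ−1)), yᵢ = Kᵢxᵢ:
  1: x = 0.3046, y = 0.6626
  2: x = 0.4914, y = 0.2477
  3: x = 0.2039, y = 0.0897

ψ = 0.5100, x_1 = 0.3046, y_1 = 0.6626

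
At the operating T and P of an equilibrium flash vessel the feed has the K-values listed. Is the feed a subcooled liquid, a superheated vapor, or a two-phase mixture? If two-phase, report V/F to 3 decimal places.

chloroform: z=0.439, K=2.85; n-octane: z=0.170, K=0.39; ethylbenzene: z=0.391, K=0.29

ΣzᵢKᵢ = 1.431; Σzᵢ/Kᵢ = 1.938.
Both exceed 1, so a two-phase solution exists.
Rachford–Rice: g(ψ) = Σ zᵢ(Kᵢ−1)/(1+ψ(Kᵢ−1)) = 0.
Newton–Raphson from ψ = 0.5:
  ψ = 0.500: g = -0.1577, g' = -1.010 → ψ = 0.344
  ψ = 0.344: g = -0.0021, g' = -1.008 → ψ = 0.342
Converged at ψ = 0.342.

two-phase, V/F = 0.342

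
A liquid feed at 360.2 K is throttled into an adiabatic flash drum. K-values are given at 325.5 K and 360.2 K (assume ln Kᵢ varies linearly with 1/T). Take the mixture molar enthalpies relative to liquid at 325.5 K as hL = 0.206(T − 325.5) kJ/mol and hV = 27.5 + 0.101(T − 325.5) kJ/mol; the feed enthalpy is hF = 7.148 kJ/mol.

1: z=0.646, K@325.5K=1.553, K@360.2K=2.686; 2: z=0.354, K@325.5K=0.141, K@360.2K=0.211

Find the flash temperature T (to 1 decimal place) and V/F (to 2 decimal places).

Adiabatic flash: solve Rachford–Rice at each trial T, then check hF = ψ·hV(T) + (1−ψ)·hL(T).
  T = 325.5 K: K = (1.553, 0.141), RR gives ψ = 0.112, H_out = 3.077 kJ/mol
  T = 360.2 K: K = (2.686, 0.211), RR gives ψ = 0.609, H_out = 21.672 kJ/mol
  T = 342.9 K: K = (2.073, 0.174), RR gives ψ = 0.452, H_out = 15.198 kJ/mol
  T = 334.2 K: K = (1.801, 0.157), RR gives ψ = 0.324, H_out = 10.419 kJ/mol
  T = 329.9 K: K = (1.675, 0.149), RR gives ψ = 0.235, H_out = 7.261 kJ/mol
  T = 327.7 K: K = (1.613, 0.145), RR gives ψ = 0.178, H_out = 5.321 kJ/mol
Linear interpolation between T = 327.7 (H_out = 5.321) and T = 329.9 (H_out = 7.261) on hF = 7.148 gives T ≈ 329.8 K, at which ψ = 0.23.

T = 329.8 K, V/F = 0.23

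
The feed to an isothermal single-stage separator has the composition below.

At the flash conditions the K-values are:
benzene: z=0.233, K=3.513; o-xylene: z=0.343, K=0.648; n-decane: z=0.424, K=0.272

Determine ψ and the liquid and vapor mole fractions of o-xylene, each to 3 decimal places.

ψ = 0.108, x_o-xylene = 0.357, y_o-xylene = 0.231

Material balance + equilibrium reduce to Σ zᵢ(Kᵢ−1)/(1+ψ(Kᵢ−1)) = 0.
g(0) = ΣzᵢKᵢ − 1 = 0.156 and g(1) = 1 − Σzᵢ/Kᵢ = -1.154, so a root lies in (0, 1).
Newton–Raphson from ψ = 0.39:
  ψ = 0.390: g = -0.2753, g' = -0.871 → ψ = 0.074
  ψ = 0.074: g = 0.0438, g' = -1.343 → ψ = 0.106
  ψ = 0.106: g = 0.0020, g' = -1.226 → ψ = 0.108
Converged at ψ = 0.108.
Compositions from xᵢ = zᵢ/(1+ψ(Kᵢ−1)), yᵢ = Kᵢxᵢ:
  benzene: x = 0.183, y = 0.644
  o-xylene: x = 0.357, y = 0.231
  n-decane: x = 0.460, y = 0.125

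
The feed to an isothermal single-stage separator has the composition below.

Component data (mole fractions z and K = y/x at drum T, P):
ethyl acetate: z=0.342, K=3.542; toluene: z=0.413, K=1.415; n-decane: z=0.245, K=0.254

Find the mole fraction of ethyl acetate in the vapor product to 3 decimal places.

Material balance + equilibrium reduce to Σ zᵢ(Kᵢ−1)/(1+β(Kᵢ−1)) = 0.
Feasibility: ΣzᵢKᵢ = 1.858, Σzᵢ/Kᵢ = 1.353 — both > 1, two phases present.
Newton iteration, β⁰ = 0.5:
  β = 0.500: g = 0.2333, g' = -0.824 → β = 0.783
  β = 0.783: g = -0.0194, g' = -1.076 → β = 0.765
Converged at β = 0.765.
Compositions from xᵢ = zᵢ/(1+β(Kᵢ−1)), yᵢ = Kᵢxᵢ:
  ethyl acetate: x = 0.116, y = 0.412
  toluene: x = 0.314, y = 0.444
  n-decane: x = 0.570, y = 0.145

y_ethyl acetate = 0.412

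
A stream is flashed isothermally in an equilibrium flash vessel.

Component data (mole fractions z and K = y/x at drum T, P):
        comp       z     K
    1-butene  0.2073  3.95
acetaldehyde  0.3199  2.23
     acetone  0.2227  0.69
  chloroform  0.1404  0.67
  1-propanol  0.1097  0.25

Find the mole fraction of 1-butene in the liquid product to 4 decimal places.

Newton–Raphson from ψ = 0.54:
  ψ = 0.5400: g = 0.19470, g' = -0.6709 → ψ = 0.8302
  ψ = 0.8302: g = -0.00285, g' = -0.7713 → ψ = 0.8265
Converged at ψ = 0.8265.
Compositions from xᵢ = zᵢ/(1+ψ(Kᵢ−1)), yᵢ = Kᵢxᵢ:
  1-butene: x = 0.0603, y = 0.2382
  acetaldehyde: x = 0.1586, y = 0.3537
  acetone: x = 0.2994, y = 0.2066
  chloroform: x = 0.1931, y = 0.1293
  1-propanol: x = 0.2886, y = 0.0722

x_1-butene = 0.0603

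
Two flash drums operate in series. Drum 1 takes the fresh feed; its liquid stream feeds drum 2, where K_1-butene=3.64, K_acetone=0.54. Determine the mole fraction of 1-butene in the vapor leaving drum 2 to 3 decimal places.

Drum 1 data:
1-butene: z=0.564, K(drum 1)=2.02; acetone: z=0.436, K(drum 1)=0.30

y_1-butene (drum 2) = 0.540

Drum 1:
Let ψ₁ = V/F and solve Σ zᵢ(Kᵢ−1)/(1+ψ₁(Kᵢ−1)) = 0.
Feasibility: ΣzᵢKᵢ = 1.270, Σzᵢ/Kᵢ = 1.733 — both > 1, two phases present.
Binary case is linear: z₁(K₁−1)(1+ψ₁(K₂−1)) + z₂(K₂−1)(1+ψ₁(K₁−1)) = 0
⇒ ψ₁ = [z₁(K₁−1)+z₂(K₂−1)] / [−(K₁−1)(K₂−1)] = 0.2701/0.7140 = 0.378
Drum-1 compositions:
  1-butene: x = 0.407, y = 0.822
  acetone: x = 0.593, y = 0.178
Drum-2 feed = drum-1 liquid: z₂ = (0.4070, 0.5930).
Drum 2:
Rachford–Rice: g(ψ₂) = Σ zᵢ(Kᵢ−1)/(1+ψ₂(Kᵢ−1)) = 0.
Check two-phase: ΣzᵢKᵢ = 1.802 > 1 and Σzᵢ/Kᵢ = 1.210 > 1, so g(0) = 0.802 > 0 and g(1) = -0.210 < 0.
Binary case is linear: z₁(K₁−1)(1+ψ₂(K₂−1)) + z₂(K₂−1)(1+ψ₂(K₁−1)) = 0
⇒ ψ₂ = [z₁(K₁−1)+z₂(K₂−1)] / [−(K₁−1)(K₂−1)] = 0.8016/1.2144 = 0.660
  1-butene: x = 0.148, y = 0.540
  acetone: x = 0.852, y = 0.460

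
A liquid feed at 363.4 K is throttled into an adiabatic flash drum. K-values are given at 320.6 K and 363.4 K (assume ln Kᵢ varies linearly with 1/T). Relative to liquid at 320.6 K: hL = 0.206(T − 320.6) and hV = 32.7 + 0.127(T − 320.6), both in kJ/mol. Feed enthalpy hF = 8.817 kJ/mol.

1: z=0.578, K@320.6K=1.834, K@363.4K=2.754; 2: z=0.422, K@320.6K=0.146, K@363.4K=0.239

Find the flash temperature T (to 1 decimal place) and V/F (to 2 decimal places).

Adiabatic flash: solve Rachford–Rice at each trial T, then check hF = ψ·hV(T) + (1−ψ)·hL(T).
  T = 320.6 K: K = (1.834, 0.146), RR gives ψ = 0.171, H_out = 5.586 kJ/mol
  T = 363.4 K: K = (2.754, 0.239), RR gives ψ = 0.519, H_out = 24.031 kJ/mol
  T = 342.0 K: K = (2.276, 0.190), RR gives ψ = 0.383, H_out = 16.274 kJ/mol
  T = 331.3 K: K = (2.050, 0.167), RR gives ψ = 0.292, H_out = 11.512 kJ/mol
  T = 326.0 K: K = (1.942, 0.156), RR gives ψ = 0.237, H_out = 8.768 kJ/mol
  T = 328.6 K: K = (1.995, 0.162), RR gives ψ = 0.265, H_out = 10.154 kJ/mol
  T = 327.3 K: K = (1.968, 0.159), RR gives ψ = 0.252, H_out = 9.471 kJ/mol
Linear interpolation between T = 326.0 (H_out = 8.768) and T = 327.3 (H_out = 9.471) on hF = 8.817 gives T ≈ 326.1 K, at which ψ = 0.24.

T = 326.1 K, V/F = 0.24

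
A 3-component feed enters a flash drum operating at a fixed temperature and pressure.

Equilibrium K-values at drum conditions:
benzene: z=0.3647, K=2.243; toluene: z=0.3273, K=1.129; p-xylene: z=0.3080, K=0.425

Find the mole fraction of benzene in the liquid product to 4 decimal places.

Material balance + equilibrium reduce to Σ zᵢ(Kᵢ−1)/(1+ψ(Kᵢ−1)) = 0.
Check two-phase: ΣzᵢKᵢ = 1.3184 > 1 and Σzᵢ/Kᵢ = 1.1772 > 1, so g(0) = 0.3184 > 0 and g(1) = -0.1772 < 0.
Newton iteration, ψ⁰ = 0.65:
  ψ = 0.6500: g = 0.00690, g' = -0.4367 → ψ = 0.6658
  ψ = 0.6658: g = -0.00003, g' = -0.4407 → ψ = 0.6657
Converged at ψ = 0.6657.
Compositions from xᵢ = zᵢ/(1+ψ(Kᵢ−1)), yᵢ = Kᵢxᵢ:
  benzene: x = 0.1996, y = 0.4476
  toluene: x = 0.3014, y = 0.3403
  p-xylene: x = 0.4990, y = 0.2121

x_benzene = 0.1996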